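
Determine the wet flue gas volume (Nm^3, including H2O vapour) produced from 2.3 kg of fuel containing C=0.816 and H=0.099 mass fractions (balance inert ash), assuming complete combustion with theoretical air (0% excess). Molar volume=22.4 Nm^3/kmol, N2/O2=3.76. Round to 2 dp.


Per kg fuel: CO2 = (C/12 kmol)*22.4 = (0.816/12)*22.4 = 1.52320 Nm^3
Per kg fuel: H2O = (H/2 kmol)*22.4 = (0.099/2)*22.4 = 1.10880 Nm^3
O2 needed per kg fuel = C/12 + H/4 = 0.816/12 + 0.099/4 = 0.09275000 kmol
Per kg fuel: N2 = O2*3.76*22.4 = 0.09275000*3.76*22.4 = 7.81178 Nm^3
Total per kg = 1.52320 + 1.10880 + 7.81178 = 10.44378 Nm^3
Total = 10.44378 * 2.3 = 24.02 Nm^3


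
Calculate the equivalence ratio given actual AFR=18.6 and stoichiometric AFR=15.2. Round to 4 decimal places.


phi = AFR_stoich / AFR_actual
phi = 15.2 / 18.6 = 0.8172


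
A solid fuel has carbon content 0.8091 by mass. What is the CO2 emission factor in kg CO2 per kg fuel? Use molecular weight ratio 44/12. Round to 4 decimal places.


EF = C_frac * (M_CO2 / M_C)
EF = 0.8091 * (44/12)
EF = 0.8091 * 3.666667 = 2.9667 kg_CO2/kg_fuel


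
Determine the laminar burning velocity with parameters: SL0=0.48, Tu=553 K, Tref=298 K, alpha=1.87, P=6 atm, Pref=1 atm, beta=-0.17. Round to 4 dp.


SL = SL0 * (Tu/Tref)^alpha * (P/Pref)^beta
T ratio = 553/298 = 1.85570470
(T ratio)^alpha = 1.85570470^1.87 = 3.177690
(P/Pref)^beta = 6^(-0.17) = 0.737419
SL = 0.48 * 3.177690 * 0.737419 = 1.1248 m/s


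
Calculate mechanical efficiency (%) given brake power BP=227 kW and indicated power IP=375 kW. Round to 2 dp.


eta_mech = (BP / IP) * 100
Ratio = 227 / 375 = 0.6053
eta_mech = 0.6053 * 100 = 60.53%


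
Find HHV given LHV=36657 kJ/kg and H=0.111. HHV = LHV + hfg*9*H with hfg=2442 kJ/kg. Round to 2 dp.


HHV = LHV + hfg * 9 * H
Water addition = 2442 * 9 * 0.111 = 2439.558 kJ/kg
HHV = 36657 + 2439.558 = 39096.56 kJ/kg


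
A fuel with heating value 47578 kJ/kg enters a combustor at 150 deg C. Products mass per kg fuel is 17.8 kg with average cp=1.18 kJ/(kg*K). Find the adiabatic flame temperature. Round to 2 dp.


T_ad = T_in + Hc / (m_p * cp)
Denominator = 17.8 * 1.18 = 21.0040
Temperature rise = 47578 / 21.0040 = 2265.19 K
T_ad = 150 + 2265.19 = 2415.19 deg C


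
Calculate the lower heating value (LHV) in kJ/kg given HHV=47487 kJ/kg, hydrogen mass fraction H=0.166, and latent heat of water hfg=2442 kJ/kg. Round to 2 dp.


LHV = HHV - hfg * 9 * H
Water correction = 2442 * 9 * 0.166 = 3648.348 kJ/kg
LHV = 47487 - 3648.348 = 43838.65 kJ/kg


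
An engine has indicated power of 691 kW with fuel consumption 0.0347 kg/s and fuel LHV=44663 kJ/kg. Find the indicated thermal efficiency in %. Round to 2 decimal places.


eta_ith = (IP / (mf * LHV)) * 100
Denominator = 0.0347 * 44663 = 1549.8061 kW
eta_ith = (691 / 1549.8061) * 100 = 44.59%


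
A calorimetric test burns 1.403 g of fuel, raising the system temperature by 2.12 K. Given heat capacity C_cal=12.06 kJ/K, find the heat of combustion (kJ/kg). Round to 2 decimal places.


Hc = C_cal * delta_T / m_fuel
Q_released = 12.06 * 2.12 = 25.5672 kJ
m_fuel = 1.403 g = 1.403/1000 kg = 0.001403 kg
Hc = 25.5672 / 0.001403 = 18223.24 kJ/kg


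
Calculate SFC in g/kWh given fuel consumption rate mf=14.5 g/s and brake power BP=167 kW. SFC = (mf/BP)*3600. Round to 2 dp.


SFC = (mf / BP) * 3600
Rate = 14.5 / 167 = 0.086826 g/(s*kW)
SFC = 0.086826 * 3600 = 312.57 g/kWh


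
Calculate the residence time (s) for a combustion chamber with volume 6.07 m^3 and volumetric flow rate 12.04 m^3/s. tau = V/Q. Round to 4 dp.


tau = V / Q_flow
tau = 6.07 / 12.04 = 0.5042 s


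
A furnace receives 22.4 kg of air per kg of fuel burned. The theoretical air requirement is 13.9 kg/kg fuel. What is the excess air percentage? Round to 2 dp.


Excess air = actual - stoichiometric = 22.4 - 13.9 = 8.50 kg/kg fuel
Excess air % = (excess / stoich) * 100 = (8.50 / 13.9) * 100 = 61.15%


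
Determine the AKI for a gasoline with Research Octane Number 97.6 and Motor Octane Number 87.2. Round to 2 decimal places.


AKI = (RON + MON) / 2
AKI = (97.6 + 87.2) / 2
AKI = 184.8 / 2 = 92.40


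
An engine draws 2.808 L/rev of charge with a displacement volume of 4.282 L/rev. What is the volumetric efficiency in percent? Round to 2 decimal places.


eta_v = (V_actual / V_disp) * 100
Ratio = 2.808 / 4.282 = 0.6558
eta_v = 0.6558 * 100 = 65.58%


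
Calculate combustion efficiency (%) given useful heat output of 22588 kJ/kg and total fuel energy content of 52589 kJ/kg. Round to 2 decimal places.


Efficiency = (Q_useful / Q_fuel) * 100
Efficiency = (22588 / 52589) * 100
Efficiency = 0.4295 * 100 = 42.95%


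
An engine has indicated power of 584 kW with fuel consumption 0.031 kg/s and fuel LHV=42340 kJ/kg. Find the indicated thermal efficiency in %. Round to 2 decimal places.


eta_ith = (IP / (mf * LHV)) * 100
Denominator = 0.031 * 42340 = 1312.5400 kW
eta_ith = (584 / 1312.5400) * 100 = 44.49%


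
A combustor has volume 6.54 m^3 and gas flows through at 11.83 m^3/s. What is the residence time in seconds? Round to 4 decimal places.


tau = V / Q_flow
tau = 6.54 / 11.83 = 0.5528 s


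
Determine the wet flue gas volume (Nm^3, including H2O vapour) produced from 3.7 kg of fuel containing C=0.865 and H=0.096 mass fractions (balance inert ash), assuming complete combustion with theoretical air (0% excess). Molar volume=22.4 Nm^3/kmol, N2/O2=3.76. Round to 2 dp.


Per kg fuel: CO2 = (C/12 kmol)*22.4 = (0.865/12)*22.4 = 1.61467 Nm^3
Per kg fuel: H2O = (H/2 kmol)*22.4 = (0.096/2)*22.4 = 1.07520 Nm^3
O2 needed per kg fuel = C/12 + H/4 = 0.865/12 + 0.096/4 = 0.09608333 kmol
Per kg fuel: N2 = O2*3.76*22.4 = 0.09608333*3.76*22.4 = 8.09252 Nm^3
Total per kg = 1.61467 + 1.07520 + 8.09252 = 10.78239 Nm^3
Total = 10.78239 * 3.7 = 39.89 Nm^3


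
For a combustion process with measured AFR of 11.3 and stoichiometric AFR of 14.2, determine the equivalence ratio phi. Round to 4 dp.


phi = AFR_stoich / AFR_actual
phi = 14.2 / 11.3 = 1.2566


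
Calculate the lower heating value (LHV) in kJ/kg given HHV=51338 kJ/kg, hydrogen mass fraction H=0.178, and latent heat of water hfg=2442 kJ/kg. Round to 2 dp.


LHV = HHV - hfg * 9 * H
Water correction = 2442 * 9 * 0.178 = 3912.084 kJ/kg
LHV = 51338 - 3912.084 = 47425.92 kJ/kg


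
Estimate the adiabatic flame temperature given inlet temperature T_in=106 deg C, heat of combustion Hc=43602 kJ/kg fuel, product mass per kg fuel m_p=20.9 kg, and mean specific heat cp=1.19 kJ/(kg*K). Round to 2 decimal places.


T_ad = T_in + Hc / (m_p * cp)
Denominator = 20.9 * 1.19 = 24.8710
Temperature rise = 43602 / 24.8710 = 1753.13 K
T_ad = 106 + 1753.13 = 1859.13 deg C


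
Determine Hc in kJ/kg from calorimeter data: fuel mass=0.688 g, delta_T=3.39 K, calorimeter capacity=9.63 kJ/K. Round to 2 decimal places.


Hc = C_cal * delta_T / m_fuel
Q_released = 9.63 * 3.39 = 32.6457 kJ
m_fuel = 0.688 g = 0.688/1000 kg = 0.000688 kg
Hc = 32.6457 / 0.000688 = 47450.15 kJ/kg


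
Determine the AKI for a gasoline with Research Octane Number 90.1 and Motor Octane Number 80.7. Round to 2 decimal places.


AKI = (RON + MON) / 2
AKI = (90.1 + 80.7) / 2
AKI = 170.8 / 2 = 85.40


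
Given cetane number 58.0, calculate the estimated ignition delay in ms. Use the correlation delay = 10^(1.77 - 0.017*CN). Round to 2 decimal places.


delay = 10^(1.77 - 0.017*CN)
Exponent = 1.77 - 0.017*58.0 = 0.7840
delay = 10^0.7840 = 6.08 ms


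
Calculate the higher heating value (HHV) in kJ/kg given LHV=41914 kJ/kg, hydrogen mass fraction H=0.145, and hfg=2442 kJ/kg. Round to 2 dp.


HHV = LHV + hfg * 9 * H
Water addition = 2442 * 9 * 0.145 = 3186.810 kJ/kg
HHV = 41914 + 3186.810 = 45100.81 kJ/kg


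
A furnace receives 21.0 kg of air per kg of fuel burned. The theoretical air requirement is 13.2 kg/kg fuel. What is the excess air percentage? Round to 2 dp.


Excess air = actual - stoichiometric = 21.0 - 13.2 = 7.80 kg/kg fuel
Excess air % = (excess / stoich) * 100 = (7.80 / 13.2) * 100 = 59.09%


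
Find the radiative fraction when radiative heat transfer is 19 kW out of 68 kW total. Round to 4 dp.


f_rad = Q_rad / Q_total
f_rad = 19 / 68 = 0.2794


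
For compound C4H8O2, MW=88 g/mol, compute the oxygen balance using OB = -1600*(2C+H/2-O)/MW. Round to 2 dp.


OB = -1600 * (2C + H/2 - O) / MW
Inner = 2*4 + 8/2 - 2 = 10.00
OB = -1600 * 10.00 / 88 = -181.82%


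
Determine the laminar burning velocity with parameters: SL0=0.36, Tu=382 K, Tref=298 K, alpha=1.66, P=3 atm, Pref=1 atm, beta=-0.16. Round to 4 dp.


SL = SL0 * (Tu/Tref)^alpha * (P/Pref)^beta
T ratio = 382/298 = 1.28187919
(T ratio)^alpha = 1.28187919^1.66 = 1.510171
(P/Pref)^beta = 3^(-0.16) = 0.838804
SL = 0.36 * 1.510171 * 0.838804 = 0.4560 m/s


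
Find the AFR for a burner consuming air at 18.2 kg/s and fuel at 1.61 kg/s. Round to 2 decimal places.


AFR = m_air / m_fuel
AFR = 18.2 / 1.61 = 11.30


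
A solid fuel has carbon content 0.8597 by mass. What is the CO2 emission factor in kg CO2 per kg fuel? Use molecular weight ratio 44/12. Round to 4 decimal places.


EF = C_frac * (M_CO2 / M_C)
EF = 0.8597 * (44/12)
EF = 0.8597 * 3.666667 = 3.1522 kg_CO2/kg_fuel


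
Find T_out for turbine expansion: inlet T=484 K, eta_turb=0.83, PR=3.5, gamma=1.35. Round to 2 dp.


T_out = T_in * (1 - eta * (1 - PR^(-(gamma-1)/gamma)))
Exponent = -(1.35-1)/1.35 = -0.25925926
PR^exp = 3.5^(-0.25925926) = 0.72267881
Factor = 1 - 0.83*(1 - 0.72267881) = 0.76982341
T_out = 484 * 0.76982341 = 372.59 K


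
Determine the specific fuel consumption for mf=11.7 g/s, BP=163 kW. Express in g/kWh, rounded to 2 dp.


SFC = (mf / BP) * 3600
Rate = 11.7 / 163 = 0.071779 g/(s*kW)
SFC = 0.071779 * 3600 = 258.40 g/kWh


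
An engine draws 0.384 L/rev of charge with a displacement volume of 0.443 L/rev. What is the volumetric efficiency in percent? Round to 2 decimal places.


eta_v = (V_actual / V_disp) * 100
Ratio = 0.384 / 0.443 = 0.8668
eta_v = 0.8668 * 100 = 86.68%


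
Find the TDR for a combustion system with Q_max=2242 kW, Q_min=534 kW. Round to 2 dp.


TDR = Q_max / Q_min
TDR = 2242 / 534 = 4.20


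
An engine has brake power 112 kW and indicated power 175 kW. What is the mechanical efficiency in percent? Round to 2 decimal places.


eta_mech = (BP / IP) * 100
Ratio = 112 / 175 = 0.6400
eta_mech = 0.6400 * 100 = 64.00%


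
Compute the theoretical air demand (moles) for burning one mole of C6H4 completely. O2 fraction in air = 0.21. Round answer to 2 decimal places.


Balanced combustion: C6H4 + 7 O2 -> 6 CO2 + 2 H2O
O2 needed = C + H/4 = 6 + 4/4 = 7.00 moles
Air moles = O2 / 0.21 = 7.00 / 0.21 = 33.33 moles air


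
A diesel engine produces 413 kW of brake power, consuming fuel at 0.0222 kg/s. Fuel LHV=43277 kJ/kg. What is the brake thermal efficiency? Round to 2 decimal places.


eta_BTE = (BP / (mf * LHV)) * 100
Denominator = 0.0222 * 43277 = 960.7494 kW
eta_BTE = (413 / 960.7494) * 100 = 42.99%


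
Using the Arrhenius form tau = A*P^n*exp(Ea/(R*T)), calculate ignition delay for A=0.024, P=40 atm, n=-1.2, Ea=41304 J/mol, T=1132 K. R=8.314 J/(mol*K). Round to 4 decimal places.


tau = A * P^n * exp(Ea/(R*T))
P^n = 40^(-1.2) = 0.01195441
Ea/(R*T) = 41304/(8.314*1132) = 4.388698
exp(Ea/(R*T)) = 80.535468
tau = 0.024 * 0.01195441 * 80.535468 = 0.0231 ms


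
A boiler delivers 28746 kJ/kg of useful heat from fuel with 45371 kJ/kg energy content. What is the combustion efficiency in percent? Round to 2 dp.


Efficiency = (Q_useful / Q_fuel) * 100
Efficiency = (28746 / 45371) * 100
Efficiency = 0.6336 * 100 = 63.36%


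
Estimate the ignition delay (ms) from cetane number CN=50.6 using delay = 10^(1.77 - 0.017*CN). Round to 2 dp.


delay = 10^(1.77 - 0.017*CN)
Exponent = 1.77 - 0.017*50.6 = 0.9098
delay = 10^0.9098 = 8.12 ms


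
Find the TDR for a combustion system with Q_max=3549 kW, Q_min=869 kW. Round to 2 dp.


TDR = Q_max / Q_min
TDR = 3549 / 869 = 4.08


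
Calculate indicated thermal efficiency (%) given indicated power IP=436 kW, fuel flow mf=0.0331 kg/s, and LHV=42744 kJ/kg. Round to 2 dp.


eta_ith = (IP / (mf * LHV)) * 100
Denominator = 0.0331 * 42744 = 1414.8264 kW
eta_ith = (436 / 1414.8264) * 100 = 30.82%


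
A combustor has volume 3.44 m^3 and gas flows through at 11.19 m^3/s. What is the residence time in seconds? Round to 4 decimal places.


tau = V / Q_flow
tau = 3.44 / 11.19 = 0.3074 s


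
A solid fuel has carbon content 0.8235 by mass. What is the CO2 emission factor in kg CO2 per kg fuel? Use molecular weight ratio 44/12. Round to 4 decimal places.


EF = C_frac * (M_CO2 / M_C)
EF = 0.8235 * (44/12)
EF = 0.8235 * 3.666667 = 3.0195 kg_CO2/kg_fuel


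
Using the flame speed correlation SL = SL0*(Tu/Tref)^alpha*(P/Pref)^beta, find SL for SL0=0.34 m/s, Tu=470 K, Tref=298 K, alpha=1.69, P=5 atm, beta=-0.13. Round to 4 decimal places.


SL = SL0 * (Tu/Tref)^alpha * (P/Pref)^beta
T ratio = 470/298 = 1.57718121
(T ratio)^alpha = 1.57718121^1.69 = 2.159832
(P/Pref)^beta = 5^(-0.13) = 0.811211
SL = 0.34 * 2.159832 * 0.811211 = 0.5957 m/s


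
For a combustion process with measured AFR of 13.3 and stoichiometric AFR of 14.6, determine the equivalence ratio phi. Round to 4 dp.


phi = AFR_stoich / AFR_actual
phi = 14.6 / 13.3 = 1.0977


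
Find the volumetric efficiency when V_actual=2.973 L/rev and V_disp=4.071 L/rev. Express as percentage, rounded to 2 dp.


eta_v = (V_actual / V_disp) * 100
Ratio = 2.973 / 4.071 = 0.7303
eta_v = 0.7303 * 100 = 73.03%


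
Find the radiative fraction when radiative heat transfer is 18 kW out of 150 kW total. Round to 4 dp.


f_rad = Q_rad / Q_total
f_rad = 18 / 150 = 0.1200


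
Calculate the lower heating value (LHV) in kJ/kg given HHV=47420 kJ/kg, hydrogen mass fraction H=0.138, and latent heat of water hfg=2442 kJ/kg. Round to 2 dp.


LHV = HHV - hfg * 9 * H
Water correction = 2442 * 9 * 0.138 = 3032.964 kJ/kg
LHV = 47420 - 3032.964 = 44387.04 kJ/kg


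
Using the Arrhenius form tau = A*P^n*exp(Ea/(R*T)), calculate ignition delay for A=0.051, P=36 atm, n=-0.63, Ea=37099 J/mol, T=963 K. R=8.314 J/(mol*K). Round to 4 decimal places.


tau = A * P^n * exp(Ea/(R*T))
P^n = 36^(-0.63) = 0.10459946
Ea/(R*T) = 37099/(8.314*963) = 4.633678
exp(Ea/(R*T)) = 102.891855
tau = 0.051 * 0.10459946 * 102.891855 = 0.5489 ms


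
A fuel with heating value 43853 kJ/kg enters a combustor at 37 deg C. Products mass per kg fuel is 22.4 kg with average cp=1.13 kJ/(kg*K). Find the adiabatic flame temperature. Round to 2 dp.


T_ad = T_in + Hc / (m_p * cp)
Denominator = 22.4 * 1.13 = 25.3120
Temperature rise = 43853 / 25.3120 = 1732.50 K
T_ad = 37 + 1732.50 = 1769.50 deg C


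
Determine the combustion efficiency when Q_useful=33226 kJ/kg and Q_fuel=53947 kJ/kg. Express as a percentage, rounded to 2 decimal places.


Efficiency = (Q_useful / Q_fuel) * 100
Efficiency = (33226 / 53947) * 100
Efficiency = 0.6159 * 100 = 61.59%


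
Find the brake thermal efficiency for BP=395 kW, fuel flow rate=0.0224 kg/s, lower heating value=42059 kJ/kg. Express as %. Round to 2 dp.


eta_BTE = (BP / (mf * LHV)) * 100
Denominator = 0.0224 * 42059 = 942.1216 kW
eta_BTE = (395 / 942.1216) * 100 = 41.93%


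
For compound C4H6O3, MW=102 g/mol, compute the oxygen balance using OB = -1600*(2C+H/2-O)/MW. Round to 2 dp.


OB = -1600 * (2C + H/2 - O) / MW
Inner = 2*4 + 6/2 - 3 = 8.00
OB = -1600 * 8.00 / 102 = -125.49%


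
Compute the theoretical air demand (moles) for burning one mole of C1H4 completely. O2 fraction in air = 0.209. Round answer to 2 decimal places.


Balanced combustion: C1H4 + 2 O2 -> 1 CO2 + 2 H2O
O2 needed = C + H/4 = 1 + 4/4 = 2.00 moles
Air moles = O2 / 0.209 = 2.00 / 0.209 = 9.57 moles air


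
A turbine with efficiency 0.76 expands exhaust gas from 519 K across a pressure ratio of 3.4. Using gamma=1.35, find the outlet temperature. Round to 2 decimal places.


T_out = T_in * (1 - eta * (1 - PR^(-(gamma-1)/gamma)))
Exponent = -(1.35-1)/1.35 = -0.25925926
PR^exp = 3.4^(-0.25925926) = 0.72813041
Factor = 1 - 0.76*(1 - 0.72813041) = 0.79337911
T_out = 519 * 0.79337911 = 411.76 K


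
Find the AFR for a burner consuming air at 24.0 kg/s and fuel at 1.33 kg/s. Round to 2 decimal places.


AFR = m_air / m_fuel
AFR = 24.0 / 1.33 = 18.05


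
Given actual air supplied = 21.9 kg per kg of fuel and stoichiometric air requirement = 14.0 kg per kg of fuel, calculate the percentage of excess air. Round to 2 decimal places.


Excess air = actual - stoichiometric = 21.9 - 14.0 = 7.90 kg/kg fuel
Excess air % = (excess / stoich) * 100 = (7.90 / 14.0) * 100 = 56.43%


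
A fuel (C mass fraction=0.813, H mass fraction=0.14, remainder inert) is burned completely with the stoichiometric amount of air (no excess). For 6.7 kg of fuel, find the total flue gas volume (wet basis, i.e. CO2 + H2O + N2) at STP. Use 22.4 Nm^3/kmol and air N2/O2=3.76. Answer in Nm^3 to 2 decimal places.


Per kg fuel: CO2 = (C/12 kmol)*22.4 = (0.813/12)*22.4 = 1.51760 Nm^3
Per kg fuel: H2O = (H/2 kmol)*22.4 = (0.14/2)*22.4 = 1.56800 Nm^3
O2 needed per kg fuel = C/12 + H/4 = 0.813/12 + 0.14/4 = 0.10275000 kmol
Per kg fuel: N2 = O2*3.76*22.4 = 0.10275000*3.76*22.4 = 8.65402 Nm^3
Total per kg = 1.51760 + 1.56800 + 8.65402 = 11.73962 Nm^3
Total = 11.73962 * 6.7 = 78.66 Nm^3


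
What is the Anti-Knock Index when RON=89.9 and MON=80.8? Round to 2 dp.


AKI = (RON + MON) / 2
AKI = (89.9 + 80.8) / 2
AKI = 170.7 / 2 = 85.35


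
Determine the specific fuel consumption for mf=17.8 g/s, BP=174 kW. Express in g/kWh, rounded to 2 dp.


SFC = (mf / BP) * 3600
Rate = 17.8 / 174 = 0.102299 g/(s*kW)
SFC = 0.102299 * 3600 = 368.28 g/kWh


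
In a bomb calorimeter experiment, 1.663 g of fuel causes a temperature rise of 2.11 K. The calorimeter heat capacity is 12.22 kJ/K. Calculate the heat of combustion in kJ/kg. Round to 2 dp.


Hc = C_cal * delta_T / m_fuel
Q_released = 12.22 * 2.11 = 25.7842 kJ
m_fuel = 1.663 g = 1.663/1000 kg = 0.001663 kg
Hc = 25.7842 / 0.001663 = 15504.63 kJ/kg


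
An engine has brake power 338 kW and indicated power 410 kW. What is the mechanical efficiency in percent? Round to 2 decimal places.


eta_mech = (BP / IP) * 100
Ratio = 338 / 410 = 0.8244
eta_mech = 0.8244 * 100 = 82.44%


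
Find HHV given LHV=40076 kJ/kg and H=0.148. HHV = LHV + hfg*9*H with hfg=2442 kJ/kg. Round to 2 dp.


HHV = LHV + hfg * 9 * H
Water addition = 2442 * 9 * 0.148 = 3252.744 kJ/kg
HHV = 40076 + 3252.744 = 43328.74 kJ/kg


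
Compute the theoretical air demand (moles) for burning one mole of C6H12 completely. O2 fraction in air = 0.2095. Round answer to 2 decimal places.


Balanced combustion: C6H12 + 9 O2 -> 6 CO2 + 6 H2O
O2 needed = C + H/4 = 6 + 12/4 = 9.00 moles
Air moles = O2 / 0.2095 = 9.00 / 0.2095 = 42.96 moles air


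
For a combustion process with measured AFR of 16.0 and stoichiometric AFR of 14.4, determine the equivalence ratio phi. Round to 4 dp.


phi = AFR_stoich / AFR_actual
phi = 14.4 / 16.0 = 0.9000


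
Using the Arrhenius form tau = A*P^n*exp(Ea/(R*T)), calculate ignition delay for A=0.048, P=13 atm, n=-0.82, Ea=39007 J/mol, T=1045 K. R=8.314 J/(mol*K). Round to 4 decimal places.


tau = A * P^n * exp(Ea/(R*T))
P^n = 13^(-0.82) = 0.12205806
Ea/(R*T) = 39007/(8.314*1045) = 4.489689
exp(Ea/(R*T)) = 89.093716
tau = 0.048 * 0.12205806 * 89.093716 = 0.5220 ms


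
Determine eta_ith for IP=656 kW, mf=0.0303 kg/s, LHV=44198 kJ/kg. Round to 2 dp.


eta_ith = (IP / (mf * LHV)) * 100
Denominator = 0.0303 * 44198 = 1339.1994 kW
eta_ith = (656 / 1339.1994) * 100 = 48.98%


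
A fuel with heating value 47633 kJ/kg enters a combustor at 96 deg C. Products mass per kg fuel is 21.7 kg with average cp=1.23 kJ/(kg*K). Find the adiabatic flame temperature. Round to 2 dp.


T_ad = T_in + Hc / (m_p * cp)
Denominator = 21.7 * 1.23 = 26.6910
Temperature rise = 47633 / 26.6910 = 1784.61 K
T_ad = 96 + 1784.61 = 1880.61 deg C


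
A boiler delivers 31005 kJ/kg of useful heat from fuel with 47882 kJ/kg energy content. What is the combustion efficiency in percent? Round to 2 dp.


Efficiency = (Q_useful / Q_fuel) * 100
Efficiency = (31005 / 47882) * 100
Efficiency = 0.6475 * 100 = 64.75%


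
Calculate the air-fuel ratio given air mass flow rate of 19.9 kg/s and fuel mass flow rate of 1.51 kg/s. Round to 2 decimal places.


AFR = m_air / m_fuel
AFR = 19.9 / 1.51 = 13.18


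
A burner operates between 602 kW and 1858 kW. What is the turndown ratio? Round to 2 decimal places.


TDR = Q_max / Q_min
TDR = 1858 / 602 = 3.09


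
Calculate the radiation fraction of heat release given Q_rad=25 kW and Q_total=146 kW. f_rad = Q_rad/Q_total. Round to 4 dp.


f_rad = Q_rad / Q_total
f_rad = 25 / 146 = 0.1712


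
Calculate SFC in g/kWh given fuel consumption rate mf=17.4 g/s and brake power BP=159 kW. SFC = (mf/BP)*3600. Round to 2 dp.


SFC = (mf / BP) * 3600
Rate = 17.4 / 159 = 0.109434 g/(s*kW)
SFC = 0.109434 * 3600 = 393.96 g/kWh


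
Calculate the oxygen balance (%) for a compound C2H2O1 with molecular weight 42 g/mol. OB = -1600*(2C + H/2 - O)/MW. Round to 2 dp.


OB = -1600 * (2C + H/2 - O) / MW
Inner = 2*2 + 2/2 - 1 = 4.00
OB = -1600 * 4.00 / 42 = -152.38%


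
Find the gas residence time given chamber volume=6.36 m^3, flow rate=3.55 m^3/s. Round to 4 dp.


tau = V / Q_flow
tau = 6.36 / 3.55 = 1.7915 s


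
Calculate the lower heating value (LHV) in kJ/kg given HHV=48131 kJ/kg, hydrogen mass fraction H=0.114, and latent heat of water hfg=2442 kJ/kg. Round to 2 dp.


LHV = HHV - hfg * 9 * H
Water correction = 2442 * 9 * 0.114 = 2505.492 kJ/kg
LHV = 48131 - 2505.492 = 45625.51 kJ/kg


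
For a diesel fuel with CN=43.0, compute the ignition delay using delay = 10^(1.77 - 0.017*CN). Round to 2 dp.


delay = 10^(1.77 - 0.017*CN)
Exponent = 1.77 - 0.017*43.0 = 1.0390
delay = 10^1.0390 = 10.94 ms


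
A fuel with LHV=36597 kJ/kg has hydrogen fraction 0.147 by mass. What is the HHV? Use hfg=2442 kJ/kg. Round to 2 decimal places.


HHV = LHV + hfg * 9 * H
Water addition = 2442 * 9 * 0.147 = 3230.766 kJ/kg
HHV = 36597 + 3230.766 = 39827.77 kJ/kg


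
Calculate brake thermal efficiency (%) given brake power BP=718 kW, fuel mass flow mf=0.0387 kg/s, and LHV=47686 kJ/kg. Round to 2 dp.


eta_BTE = (BP / (mf * LHV)) * 100
Denominator = 0.0387 * 47686 = 1845.4482 kW
eta_BTE = (718 / 1845.4482) * 100 = 38.91%


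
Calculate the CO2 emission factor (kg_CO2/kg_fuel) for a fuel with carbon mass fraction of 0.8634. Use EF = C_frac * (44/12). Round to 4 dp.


EF = C_frac * (M_CO2 / M_C)
EF = 0.8634 * (44/12)
EF = 0.8634 * 3.666667 = 3.1658 kg_CO2/kg_fuel


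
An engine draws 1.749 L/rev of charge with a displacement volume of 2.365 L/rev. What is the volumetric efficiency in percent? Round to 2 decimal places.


eta_v = (V_actual / V_disp) * 100
Ratio = 1.749 / 2.365 = 0.7395
eta_v = 0.7395 * 100 = 73.95%


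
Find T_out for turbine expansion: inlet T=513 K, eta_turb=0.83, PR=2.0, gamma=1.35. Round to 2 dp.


T_out = T_in * (1 - eta * (1 - PR^(-(gamma-1)/gamma)))
Exponent = -(1.35-1)/1.35 = -0.25925926
PR^exp = 2.0^(-0.25925926) = 0.83551680
Factor = 1 - 0.83*(1 - 0.83551680) = 0.86347894
T_out = 513 * 0.86347894 = 442.96 K


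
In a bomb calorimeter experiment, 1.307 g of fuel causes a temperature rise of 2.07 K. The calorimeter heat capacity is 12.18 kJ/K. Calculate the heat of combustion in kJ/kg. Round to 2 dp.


Hc = C_cal * delta_T / m_fuel
Q_released = 12.18 * 2.07 = 25.2126 kJ
m_fuel = 1.307 g = 1.307/1000 kg = 0.001307 kg
Hc = 25.2126 / 0.001307 = 19290.44 kJ/kg


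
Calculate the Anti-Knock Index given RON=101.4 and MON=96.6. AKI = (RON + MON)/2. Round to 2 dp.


AKI = (RON + MON) / 2
AKI = (101.4 + 96.6) / 2
AKI = 198.0 / 2 = 99.00


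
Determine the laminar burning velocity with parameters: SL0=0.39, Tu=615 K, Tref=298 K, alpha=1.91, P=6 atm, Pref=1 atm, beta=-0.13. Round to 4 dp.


SL = SL0 * (Tu/Tref)^alpha * (P/Pref)^beta
T ratio = 615/298 = 2.06375839
(T ratio)^alpha = 2.06375839^1.91 = 3.990234
(P/Pref)^beta = 6^(-0.13) = 0.792210
SL = 0.39 * 3.990234 * 0.792210 = 1.2328 m/s


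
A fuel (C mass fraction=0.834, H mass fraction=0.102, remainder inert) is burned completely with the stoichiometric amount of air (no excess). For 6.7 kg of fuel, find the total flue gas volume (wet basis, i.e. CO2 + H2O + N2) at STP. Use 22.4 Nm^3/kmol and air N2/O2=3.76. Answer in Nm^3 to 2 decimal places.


Per kg fuel: CO2 = (C/12 kmol)*22.4 = (0.834/12)*22.4 = 1.55680 Nm^3
Per kg fuel: H2O = (H/2 kmol)*22.4 = (0.102/2)*22.4 = 1.14240 Nm^3
O2 needed per kg fuel = C/12 + H/4 = 0.834/12 + 0.102/4 = 0.09500000 kmol
Per kg fuel: N2 = O2*3.76*22.4 = 0.09500000*3.76*22.4 = 8.00128 Nm^3
Total per kg = 1.55680 + 1.14240 + 8.00128 = 10.70048 Nm^3
Total = 10.70048 * 6.7 = 71.69 Nm^3


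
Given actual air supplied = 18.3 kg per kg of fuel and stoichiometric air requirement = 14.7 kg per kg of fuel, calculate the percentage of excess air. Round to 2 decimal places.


Excess air = actual - stoichiometric = 18.3 - 14.7 = 3.60 kg/kg fuel
Excess air % = (excess / stoich) * 100 = (3.60 / 14.7) * 100 = 24.49%


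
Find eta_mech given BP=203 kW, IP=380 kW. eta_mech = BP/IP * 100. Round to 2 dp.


eta_mech = (BP / IP) * 100
Ratio = 203 / 380 = 0.5342
eta_mech = 0.5342 * 100 = 53.42%


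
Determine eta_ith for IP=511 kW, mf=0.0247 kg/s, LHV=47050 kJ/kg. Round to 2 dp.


eta_ith = (IP / (mf * LHV)) * 100
Denominator = 0.0247 * 47050 = 1162.1350 kW
eta_ith = (511 / 1162.1350) * 100 = 43.97%


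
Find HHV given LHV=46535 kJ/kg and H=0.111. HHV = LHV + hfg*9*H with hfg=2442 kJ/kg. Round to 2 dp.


HHV = LHV + hfg * 9 * H
Water addition = 2442 * 9 * 0.111 = 2439.558 kJ/kg
HHV = 46535 + 2439.558 = 48974.56 kJ/kg


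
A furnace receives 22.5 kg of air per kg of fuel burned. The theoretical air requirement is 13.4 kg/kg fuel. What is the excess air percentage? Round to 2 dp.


Excess air = actual - stoichiometric = 22.5 - 13.4 = 9.10 kg/kg fuel
Excess air % = (excess / stoich) * 100 = (9.10 / 13.4) * 100 = 67.91%


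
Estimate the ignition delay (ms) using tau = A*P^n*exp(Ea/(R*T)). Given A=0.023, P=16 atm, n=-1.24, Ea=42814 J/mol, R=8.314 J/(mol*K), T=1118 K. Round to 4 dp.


tau = A * P^n * exp(Ea/(R*T))
P^n = 16^(-1.24) = 0.03212856
Ea/(R*T) = 42814/(8.314*1118) = 4.606107
exp(Ea/(R*T)) = 100.093681
tau = 0.023 * 0.03212856 * 100.093681 = 0.0740 ms


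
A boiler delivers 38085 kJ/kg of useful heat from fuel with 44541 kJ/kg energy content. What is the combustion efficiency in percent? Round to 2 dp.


Efficiency = (Q_useful / Q_fuel) * 100
Efficiency = (38085 / 44541) * 100
Efficiency = 0.8551 * 100 = 85.51%


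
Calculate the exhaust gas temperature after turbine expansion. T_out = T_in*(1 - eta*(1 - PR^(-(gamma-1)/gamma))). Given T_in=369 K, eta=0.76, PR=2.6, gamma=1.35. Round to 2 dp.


T_out = T_in * (1 - eta * (1 - PR^(-(gamma-1)/gamma)))
Exponent = -(1.35-1)/1.35 = -0.25925926
PR^exp = 2.6^(-0.25925926) = 0.78057442
Factor = 1 - 0.76*(1 - 0.78057442) = 0.83323656
T_out = 369 * 0.83323656 = 307.46 K


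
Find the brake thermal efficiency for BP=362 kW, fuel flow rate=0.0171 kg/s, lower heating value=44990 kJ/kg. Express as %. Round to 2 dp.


eta_BTE = (BP / (mf * LHV)) * 100
Denominator = 0.0171 * 44990 = 769.3290 kW
eta_BTE = (362 / 769.3290) * 100 = 47.05%


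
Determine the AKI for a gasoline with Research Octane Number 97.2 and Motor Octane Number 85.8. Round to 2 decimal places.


AKI = (RON + MON) / 2
AKI = (97.2 + 85.8) / 2
AKI = 183.0 / 2 = 91.50


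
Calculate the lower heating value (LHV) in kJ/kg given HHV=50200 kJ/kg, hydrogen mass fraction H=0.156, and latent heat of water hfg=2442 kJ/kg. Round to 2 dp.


LHV = HHV - hfg * 9 * H
Water correction = 2442 * 9 * 0.156 = 3428.568 kJ/kg
LHV = 50200 - 3428.568 = 46771.43 kJ/kg


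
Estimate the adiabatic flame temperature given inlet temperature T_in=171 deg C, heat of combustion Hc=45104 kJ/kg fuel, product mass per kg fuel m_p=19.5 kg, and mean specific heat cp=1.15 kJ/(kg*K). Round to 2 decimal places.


T_ad = T_in + Hc / (m_p * cp)
Denominator = 19.5 * 1.15 = 22.4250
Temperature rise = 45104 / 22.4250 = 2011.33 K
T_ad = 171 + 2011.33 = 2182.33 deg C


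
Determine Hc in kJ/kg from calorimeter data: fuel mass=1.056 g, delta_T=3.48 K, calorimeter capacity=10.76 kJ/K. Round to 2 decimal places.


Hc = C_cal * delta_T / m_fuel
Q_released = 10.76 * 3.48 = 37.4448 kJ
m_fuel = 1.056 g = 1.056/1000 kg = 0.001056 kg
Hc = 37.4448 / 0.001056 = 35459.09 kJ/kg


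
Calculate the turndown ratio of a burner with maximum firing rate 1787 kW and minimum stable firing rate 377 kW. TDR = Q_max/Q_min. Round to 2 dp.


TDR = Q_max / Q_min
TDR = 1787 / 377 = 4.74


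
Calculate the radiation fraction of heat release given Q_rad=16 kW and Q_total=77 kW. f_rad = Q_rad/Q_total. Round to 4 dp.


f_rad = Q_rad / Q_total
f_rad = 16 / 77 = 0.2078


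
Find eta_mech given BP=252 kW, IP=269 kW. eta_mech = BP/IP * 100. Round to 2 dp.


eta_mech = (BP / IP) * 100
Ratio = 252 / 269 = 0.9368
eta_mech = 0.9368 * 100 = 93.68%


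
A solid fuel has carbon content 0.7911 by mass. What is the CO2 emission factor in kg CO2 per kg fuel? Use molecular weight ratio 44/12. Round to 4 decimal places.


EF = C_frac * (M_CO2 / M_C)
EF = 0.7911 * (44/12)
EF = 0.7911 * 3.666667 = 2.9007 kg_CO2/kg_fuel


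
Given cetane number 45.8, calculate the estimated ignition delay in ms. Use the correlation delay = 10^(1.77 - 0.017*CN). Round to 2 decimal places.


delay = 10^(1.77 - 0.017*CN)
Exponent = 1.77 - 0.017*45.8 = 0.9914
delay = 10^0.9914 = 9.80 ms


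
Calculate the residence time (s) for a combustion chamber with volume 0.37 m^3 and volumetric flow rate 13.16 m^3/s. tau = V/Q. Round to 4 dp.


tau = V / Q_flow
tau = 0.37 / 13.16 = 0.0281 s


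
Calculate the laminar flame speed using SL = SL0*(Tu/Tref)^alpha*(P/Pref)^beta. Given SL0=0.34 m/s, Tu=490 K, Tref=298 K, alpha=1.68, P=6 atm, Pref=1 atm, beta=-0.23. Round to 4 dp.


SL = SL0 * (Tu/Tref)^alpha * (P/Pref)^beta
T ratio = 490/298 = 1.64429530
(T ratio)^alpha = 1.64429530^1.68 = 2.305930
(P/Pref)^beta = 6^(-0.23) = 0.662255
SL = 0.34 * 2.305930 * 0.662255 = 0.5192 m/s


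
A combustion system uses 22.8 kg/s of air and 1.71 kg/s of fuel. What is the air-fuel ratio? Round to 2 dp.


AFR = m_air / m_fuel
AFR = 22.8 / 1.71 = 13.33


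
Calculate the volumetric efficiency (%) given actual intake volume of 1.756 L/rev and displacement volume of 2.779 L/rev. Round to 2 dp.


eta_v = (V_actual / V_disp) * 100
Ratio = 1.756 / 2.779 = 0.6319
eta_v = 0.6319 * 100 = 63.19%


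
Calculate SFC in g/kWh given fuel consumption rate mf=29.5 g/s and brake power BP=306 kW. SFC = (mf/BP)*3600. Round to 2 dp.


SFC = (mf / BP) * 3600
Rate = 29.5 / 306 = 0.096405 g/(s*kW)
SFC = 0.096405 * 3600 = 347.06 g/kWh


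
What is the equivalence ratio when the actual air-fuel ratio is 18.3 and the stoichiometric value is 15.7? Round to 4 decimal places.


phi = AFR_stoich / AFR_actual
phi = 15.7 / 18.3 = 0.8579


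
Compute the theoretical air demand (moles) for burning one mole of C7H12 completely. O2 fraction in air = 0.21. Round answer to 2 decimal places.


Balanced combustion: C7H12 + 10 O2 -> 7 CO2 + 6 H2O
O2 needed = C + H/4 = 7 + 12/4 = 10.00 moles
Air moles = O2 / 0.21 = 10.00 / 0.21 = 47.62 moles air


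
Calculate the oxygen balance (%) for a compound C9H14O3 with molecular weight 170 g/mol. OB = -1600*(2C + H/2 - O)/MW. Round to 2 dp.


OB = -1600 * (2C + H/2 - O) / MW
Inner = 2*9 + 14/2 - 3 = 22.00
OB = -1600 * 22.00 / 170 = -207.06%


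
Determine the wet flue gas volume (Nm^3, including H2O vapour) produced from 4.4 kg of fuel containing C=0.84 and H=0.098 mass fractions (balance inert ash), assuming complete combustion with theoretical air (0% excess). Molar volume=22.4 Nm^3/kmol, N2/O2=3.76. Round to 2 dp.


Per kg fuel: CO2 = (C/12 kmol)*22.4 = (0.84/12)*22.4 = 1.56800 Nm^3
Per kg fuel: H2O = (H/2 kmol)*22.4 = (0.098/2)*22.4 = 1.09760 Nm^3
O2 needed per kg fuel = C/12 + H/4 = 0.84/12 + 0.098/4 = 0.09450000 kmol
Per kg fuel: N2 = O2*3.76*22.4 = 0.09450000*3.76*22.4 = 7.95917 Nm^3
Total per kg = 1.56800 + 1.09760 + 7.95917 = 10.62477 Nm^3
Total = 10.62477 * 4.4 = 46.75 Nm^3


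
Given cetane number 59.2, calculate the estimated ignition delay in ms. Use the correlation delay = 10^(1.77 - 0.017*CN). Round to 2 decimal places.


delay = 10^(1.77 - 0.017*CN)
Exponent = 1.77 - 0.017*59.2 = 0.7636
delay = 10^0.7636 = 5.80 ms


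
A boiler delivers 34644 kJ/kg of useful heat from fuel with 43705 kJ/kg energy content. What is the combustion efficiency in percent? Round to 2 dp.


Efficiency = (Q_useful / Q_fuel) * 100
Efficiency = (34644 / 43705) * 100
Efficiency = 0.7927 * 100 = 79.27%


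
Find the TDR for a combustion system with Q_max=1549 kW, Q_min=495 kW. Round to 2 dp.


TDR = Q_max / Q_min
TDR = 1549 / 495 = 3.13


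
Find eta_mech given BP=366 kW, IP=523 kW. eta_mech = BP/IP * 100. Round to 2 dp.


eta_mech = (BP / IP) * 100
Ratio = 366 / 523 = 0.6998
eta_mech = 0.6998 * 100 = 69.98%


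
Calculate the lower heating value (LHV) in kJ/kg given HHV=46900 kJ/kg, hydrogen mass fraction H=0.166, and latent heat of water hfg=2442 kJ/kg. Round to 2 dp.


LHV = HHV - hfg * 9 * H
Water correction = 2442 * 9 * 0.166 = 3648.348 kJ/kg
LHV = 46900 - 3648.348 = 43251.65 kJ/kg


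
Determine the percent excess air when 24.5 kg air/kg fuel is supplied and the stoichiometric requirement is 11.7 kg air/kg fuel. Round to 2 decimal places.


Excess air = actual - stoichiometric = 24.5 - 11.7 = 12.80 kg/kg fuel
Excess air % = (excess / stoich) * 100 = (12.80 / 11.7) * 100 = 109.40%


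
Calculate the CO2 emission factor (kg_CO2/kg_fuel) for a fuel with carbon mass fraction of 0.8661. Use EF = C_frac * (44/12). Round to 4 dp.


EF = C_frac * (M_CO2 / M_C)
EF = 0.8661 * (44/12)
EF = 0.8661 * 3.666667 = 3.1757 kg_CO2/kg_fuel


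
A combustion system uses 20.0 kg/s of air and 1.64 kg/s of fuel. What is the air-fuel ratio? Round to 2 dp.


AFR = m_air / m_fuel
AFR = 20.0 / 1.64 = 12.20


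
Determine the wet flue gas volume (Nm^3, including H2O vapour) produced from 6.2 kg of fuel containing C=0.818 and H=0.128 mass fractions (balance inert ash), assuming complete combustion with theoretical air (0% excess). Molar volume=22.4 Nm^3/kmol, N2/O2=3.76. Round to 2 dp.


Per kg fuel: CO2 = (C/12 kmol)*22.4 = (0.818/12)*22.4 = 1.52693 Nm^3
Per kg fuel: H2O = (H/2 kmol)*22.4 = (0.128/2)*22.4 = 1.43360 Nm^3
O2 needed per kg fuel = C/12 + H/4 = 0.818/12 + 0.128/4 = 0.10016667 kmol
Per kg fuel: N2 = O2*3.76*22.4 = 0.10016667*3.76*22.4 = 8.43644 Nm^3
Total per kg = 1.52693 + 1.43360 + 8.43644 = 11.39697 Nm^3
Total = 11.39697 * 6.2 = 70.66 Nm^3


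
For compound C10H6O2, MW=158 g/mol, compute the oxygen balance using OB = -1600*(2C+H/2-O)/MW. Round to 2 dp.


OB = -1600 * (2C + H/2 - O) / MW
Inner = 2*10 + 6/2 - 2 = 21.00
OB = -1600 * 21.00 / 158 = -212.66%


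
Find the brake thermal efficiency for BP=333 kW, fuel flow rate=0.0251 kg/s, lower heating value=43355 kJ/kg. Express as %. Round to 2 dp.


eta_BTE = (BP / (mf * LHV)) * 100
Denominator = 0.0251 * 43355 = 1088.2105 kW
eta_BTE = (333 / 1088.2105) * 100 = 30.60%


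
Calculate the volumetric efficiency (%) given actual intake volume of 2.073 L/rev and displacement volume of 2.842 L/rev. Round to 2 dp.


eta_v = (V_actual / V_disp) * 100
Ratio = 2.073 / 2.842 = 0.7294
eta_v = 0.7294 * 100 = 72.94%


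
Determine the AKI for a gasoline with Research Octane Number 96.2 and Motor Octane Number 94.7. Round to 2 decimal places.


AKI = (RON + MON) / 2
AKI = (96.2 + 94.7) / 2
AKI = 190.9 / 2 = 95.45


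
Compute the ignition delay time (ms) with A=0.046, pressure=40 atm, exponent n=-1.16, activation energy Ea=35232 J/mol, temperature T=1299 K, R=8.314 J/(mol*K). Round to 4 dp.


tau = A * P^n * exp(Ea/(R*T))
P^n = 40^(-1.16) = 0.01385512
Ea/(R*T) = 35232/(8.314*1299) = 3.262257
exp(Ea/(R*T)) = 26.108388
tau = 0.046 * 0.01385512 * 26.108388 = 0.0166 ms


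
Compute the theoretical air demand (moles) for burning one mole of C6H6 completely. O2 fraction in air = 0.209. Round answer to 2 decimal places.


Balanced combustion: C6H6 + 7.5 O2 -> 6 CO2 + 3 H2O
O2 needed = C + H/4 = 6 + 6/4 = 7.50 moles
Air moles = O2 / 0.209 = 7.50 / 0.209 = 35.89 moles air


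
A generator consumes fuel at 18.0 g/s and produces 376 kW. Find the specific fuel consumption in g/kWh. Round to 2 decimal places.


SFC = (mf / BP) * 3600
Rate = 18.0 / 376 = 0.047872 g/(s*kW)
SFC = 0.047872 * 3600 = 172.34 g/kWh


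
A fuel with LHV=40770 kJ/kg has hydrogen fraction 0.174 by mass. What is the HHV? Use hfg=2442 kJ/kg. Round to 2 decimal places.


HHV = LHV + hfg * 9 * H
Water addition = 2442 * 9 * 0.174 = 3824.172 kJ/kg
HHV = 40770 + 3824.172 = 44594.17 kJ/kg


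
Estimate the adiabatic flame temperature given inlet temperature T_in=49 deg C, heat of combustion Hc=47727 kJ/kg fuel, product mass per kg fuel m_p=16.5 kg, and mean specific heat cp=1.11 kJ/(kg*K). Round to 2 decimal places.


T_ad = T_in + Hc / (m_p * cp)
Denominator = 16.5 * 1.11 = 18.3150
Temperature rise = 47727 / 18.3150 = 2605.90 K
T_ad = 49 + 2605.90 = 2654.90 deg C


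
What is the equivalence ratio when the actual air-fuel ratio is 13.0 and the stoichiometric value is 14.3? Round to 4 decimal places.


phi = AFR_stoich / AFR_actual
phi = 14.3 / 13.0 = 1.1000


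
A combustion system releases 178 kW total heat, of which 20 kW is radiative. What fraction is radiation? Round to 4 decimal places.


f_rad = Q_rad / Q_total
f_rad = 20 / 178 = 0.1124


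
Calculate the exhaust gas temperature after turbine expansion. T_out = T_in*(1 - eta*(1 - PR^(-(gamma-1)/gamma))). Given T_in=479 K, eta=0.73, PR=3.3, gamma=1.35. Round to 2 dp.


T_out = T_in * (1 - eta * (1 - PR^(-(gamma-1)/gamma)))
Exponent = -(1.35-1)/1.35 = -0.25925926
PR^exp = 3.3^(-0.25925926) = 0.73378775
Factor = 1 - 0.73*(1 - 0.73378775) = 0.80566506
T_out = 479 * 0.80566506 = 385.91 K


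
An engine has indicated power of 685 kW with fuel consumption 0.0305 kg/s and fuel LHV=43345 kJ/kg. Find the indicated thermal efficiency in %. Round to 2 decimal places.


eta_ith = (IP / (mf * LHV)) * 100
Denominator = 0.0305 * 43345 = 1322.0225 kW
eta_ith = (685 / 1322.0225) * 100 = 51.81%


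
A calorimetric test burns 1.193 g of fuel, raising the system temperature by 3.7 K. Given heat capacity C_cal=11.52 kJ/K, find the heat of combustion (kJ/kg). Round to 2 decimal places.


Hc = C_cal * delta_T / m_fuel
Q_released = 11.52 * 3.7 = 42.6240 kJ
m_fuel = 1.193 g = 1.193/1000 kg = 0.001193 kg
Hc = 42.6240 / 0.001193 = 35728.42 kJ/kg


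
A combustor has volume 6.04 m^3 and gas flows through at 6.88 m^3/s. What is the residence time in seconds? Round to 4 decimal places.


tau = V / Q_flow
tau = 6.04 / 6.88 = 0.8779 s


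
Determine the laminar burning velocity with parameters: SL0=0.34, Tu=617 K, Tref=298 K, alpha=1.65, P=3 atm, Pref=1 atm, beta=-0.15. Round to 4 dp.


SL = SL0 * (Tu/Tref)^alpha * (P/Pref)^beta
T ratio = 617/298 = 2.07046980
(T ratio)^alpha = 2.07046980^1.65 = 3.322873
(P/Pref)^beta = 3^(-0.15) = 0.848070
SL = 0.34 * 3.322873 * 0.848070 = 0.9581 m/s


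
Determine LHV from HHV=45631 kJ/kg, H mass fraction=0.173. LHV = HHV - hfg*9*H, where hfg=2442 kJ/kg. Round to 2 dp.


LHV = HHV - hfg * 9 * H
Water correction = 2442 * 9 * 0.173 = 3802.194 kJ/kg
LHV = 45631 - 3802.194 = 41828.81 kJ/kg


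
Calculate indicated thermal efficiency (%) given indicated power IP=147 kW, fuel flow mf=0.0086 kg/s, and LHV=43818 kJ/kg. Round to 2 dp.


eta_ith = (IP / (mf * LHV)) * 100
Denominator = 0.0086 * 43818 = 376.8348 kW
eta_ith = (147 / 376.8348) * 100 = 39.01%
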